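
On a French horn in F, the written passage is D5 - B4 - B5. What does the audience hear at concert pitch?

G4 E4 E5

Written C4 on the French horn in F sounds as F3, a perfect fifth lower; apply that shift to every note.
D5 to G4
B4 to E4
B5 to E5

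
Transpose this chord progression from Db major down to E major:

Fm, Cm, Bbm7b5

G#m D#m C#m7b5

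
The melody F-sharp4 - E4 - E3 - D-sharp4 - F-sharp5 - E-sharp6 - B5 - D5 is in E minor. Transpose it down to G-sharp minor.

A#3 G#3 G#2 F##3 A#4 G##5 D#5 F#4

From E down to G-sharp is a minor sixth; apply that to each pitch.
F#4 becomes A#3
E4 becomes G#3
E3 becomes G#2
D#4 becomes F##3
F#5 becomes A#4
E#6 becomes G##5
B5 becomes D#5
D5 becomes F#4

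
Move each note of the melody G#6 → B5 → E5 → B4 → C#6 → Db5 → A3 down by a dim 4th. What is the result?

D##6 F##5 B#4 F##4 G##5 A4 E#3

G#6 becomes D##6
B5 becomes F##5
E5 becomes B#4
B4 becomes F##4
C#6 becomes G##5
Db5 becomes A4
A3 becomes E#3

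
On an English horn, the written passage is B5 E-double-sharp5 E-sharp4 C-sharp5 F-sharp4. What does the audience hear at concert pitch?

The English horn sounds a perfect fifth below written, so transpose each written note down a perfect fifth.
B5 → E5
E##5 → A##4
E#4 → A#3
C#5 → F#4
F#4 → B3

E5 A##4 A#3 F#4 B3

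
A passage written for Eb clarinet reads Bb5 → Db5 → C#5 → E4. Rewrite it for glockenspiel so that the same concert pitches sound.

First find concert pitch: the Eb clarinet sounds a minor third above written, so Bb5 Db5 C#5 E4 sounds Db6 Fb5 E5 G4.
Then write for glockenspiel: it sounds a perfect fifteenth above written, so the part must be a perfect fifteenth below concert.
Db6 → Db4
Fb5 → Fb3
E5 → E3
G4 → G2

Db4 Fb3 E3 G2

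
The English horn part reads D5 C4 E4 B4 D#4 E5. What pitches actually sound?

G4 F3 A3 E4 G#3 A4

Written C4 on the English horn sounds as F3, a perfect fifth lower; apply that shift to every note.
D5 → G4
C4 → F3
E4 → A3
B4 → E4
D#4 → G#3
E5 → A4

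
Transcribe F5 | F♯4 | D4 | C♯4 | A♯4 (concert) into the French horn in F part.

C6 C#5 A4 G#4 E#5

Written C4 sounds as F3 on the French horn in F, so concert pitches are written a perfect fifth up.
F5 → C6
F#4 → C#5
D4 → A4
C#4 → G#4
A#4 → E#5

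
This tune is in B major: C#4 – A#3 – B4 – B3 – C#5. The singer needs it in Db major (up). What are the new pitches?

Eb4 C4 Db5 Db4 Eb5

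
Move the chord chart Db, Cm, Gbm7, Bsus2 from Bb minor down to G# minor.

Bb minor down to G# minor is a diminished third; each chord root moves by that interval while the quality stays the same.
Db: root Db down a diminished third → B, giving B.
Cm: root C down a diminished third → A#, giving A#m.
Gbm7: root Gb down a diminished third → E, giving Em7.
Bsus2: root B down a diminished third → G##, giving G##sus2.

B A#m Em7 G##sus2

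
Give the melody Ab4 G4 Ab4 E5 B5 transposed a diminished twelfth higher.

Ebb6 Db6 Ebb6 Bb6 F7

A diminished twelfth up from Ab4 gives Ebb6.
A diminished twelfth up from G4 gives Db6.
Ab4: a twelfth up reaches E, and 18 semitones makes it Ebb6.
A diminished twelfth up from E5 gives Bb6.
B5 up a diminished twelfth is F7.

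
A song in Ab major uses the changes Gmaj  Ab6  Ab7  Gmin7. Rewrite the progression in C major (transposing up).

Bmaj C6 C7 Bmin7

Ab major up to C major is a major third; each chord root moves by that interval while the quality stays the same.
Gmaj: root G up a major third → B, giving Bmaj.
Ab6: root Ab up a major third → C, giving C6.
Ab7: root Ab up a major third → C, giving C7.
Gmin7: root G up a major third → B, giving Bmin7.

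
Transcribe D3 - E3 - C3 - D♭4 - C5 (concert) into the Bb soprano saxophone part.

E3 F#3 D3 Eb4 D5

Written C4 sounds as Bb3 on the Bb soprano saxophone, so concert pitches are written a major second up.
D3 gives E3
E3 gives F#3
C3 gives D3
Db4 gives Eb4
C5 gives D5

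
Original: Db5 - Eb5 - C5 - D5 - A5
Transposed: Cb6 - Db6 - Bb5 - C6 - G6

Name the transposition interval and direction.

up a minor seventh

From Db5 to Cb6 is 7 letter names — a seventh of some quality.
Db5 to Cb6 is 10 semitones, which makes it a minor seventh; the second version is higher, so the direction is up.
Checking another pair — A5 → G6 — gives the same interval.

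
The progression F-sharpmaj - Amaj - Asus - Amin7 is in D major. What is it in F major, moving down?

D major down to F major is a major sixth; each chord root moves by that interval while the quality stays the same.
F-sharpmaj: root F-sharp down a major sixth → A, giving Amaj.
Amaj: root A down a major sixth → C, giving Cmaj.
Asus: root A down a major sixth → C, giving Csus.
Amin7: root A down a major sixth → C, giving Cmin7.

Amaj Cmaj Csus Cmin7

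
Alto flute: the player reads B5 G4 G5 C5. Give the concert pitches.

F#5 D4 D5 G4

The alto flute sounds a perfect fourth below written, so transpose each written note down a perfect fourth.
B5 becomes F#5
G4 becomes D4
G5 becomes D5
C5 becomes G4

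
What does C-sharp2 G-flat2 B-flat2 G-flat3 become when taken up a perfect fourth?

A perfect fourth up from C#2 gives F#2.
A perfect fourth up from Gb2 gives Cb3.
Bb2 up a perfect fourth is Eb3.
Gb3 up a perfect fourth is Cb4.

F#2 Cb3 Eb3 Cb4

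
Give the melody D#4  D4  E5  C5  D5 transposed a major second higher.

E#4 E4 F#5 D5 E5

D#4 gives E#4
D4 gives E4
E5 gives F#5
C5 gives D5
D5 gives E5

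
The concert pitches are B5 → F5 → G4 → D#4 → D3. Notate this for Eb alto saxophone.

G#6 D6 E5 B#4 B3

Written C4 sounds as Eb3 on the Eb alto saxophone, so concert pitches are written a major sixth up.
B5 becomes G#6
F5 becomes D6
G4 becomes E5
D#4 becomes B#4
D3 becomes B3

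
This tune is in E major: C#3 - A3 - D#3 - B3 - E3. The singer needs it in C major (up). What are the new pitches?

A3 F4 B3 G4 C4

From E up to C is a minor sixth; apply that to each pitch.
C#3 gives A3
A3 gives F4
D#3 gives B3
B3 gives G4
E3 gives C4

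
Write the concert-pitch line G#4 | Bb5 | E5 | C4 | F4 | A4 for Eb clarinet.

E#4 G5 C#5 A3 D4 F#4

The Eb clarinet sounds a minor third above written, so the written part must be a minor third below concert — transpose each note down.
G#4 to E#4
Bb5 to G5
E5 to C#5
C4 to A3
F4 to D4
A4 to F#4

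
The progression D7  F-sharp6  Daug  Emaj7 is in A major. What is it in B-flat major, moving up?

Eb7 G6 Ebaug Fmaj7

A major up to B-flat major is a minor second; each chord root moves by that interval while the quality stays the same.
D7: root D up a minor second → Eb, giving Eb7.
F-sharp6: root F-sharp up a minor second → G, giving G6.
Daug: root D up a minor second → Eb, giving Ebaug.
Emaj7: root E up a minor second → F, giving Fmaj7.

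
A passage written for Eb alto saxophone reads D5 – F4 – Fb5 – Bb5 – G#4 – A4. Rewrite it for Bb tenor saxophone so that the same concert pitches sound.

G5 Bb4 Bbb5 Eb6 C#5 D5

First find concert pitch: the Eb alto saxophone sounds a major sixth below written, so D5 F4 Fb5 Bb5 G#4 A4 sounds F4 Ab3 Abb4 Db5 B3 C4.
Then write for Bb tenor saxophone: it sounds a major ninth below written, so the part must be a major ninth above concert.
F4 → G5
Ab3 → Bb4
Abb4 → Bbb5
Db5 → Eb6
B3 → C#5
C4 → D5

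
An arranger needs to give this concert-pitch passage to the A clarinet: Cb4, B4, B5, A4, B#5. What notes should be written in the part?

Ebb4 D5 D6 C5 D#6

The A clarinet sounds a minor third below written, so the written part must be a minor third above concert — transpose each note up.
Cb4 gives Ebb4
B4 gives D5
B5 gives D6
A4 gives C5
B#5 gives D#6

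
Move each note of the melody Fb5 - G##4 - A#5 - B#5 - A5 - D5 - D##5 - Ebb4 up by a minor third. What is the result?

Fb5 gives Abb5
G##4 gives B#4
A#5 gives C#6
B#5 gives D#6
A5 gives C6
D5 gives F5
D##5 gives F##5
Ebb4 gives Gbb4

Abb5 B#4 C#6 D#6 C6 F5 F##5 Gbb4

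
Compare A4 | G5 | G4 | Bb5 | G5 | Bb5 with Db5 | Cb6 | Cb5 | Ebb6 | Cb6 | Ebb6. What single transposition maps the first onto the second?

Take the first pair: A4 → Db5. A to D spans 4 letter names, so the interval is some kind of fourth.
A4 to Db5 is 4 semitones, which makes it a diminished fourth; the second version is higher, so the direction is up.
Checking another pair — Bb5 → Ebb6 — gives the same interval.

up a diminished fourth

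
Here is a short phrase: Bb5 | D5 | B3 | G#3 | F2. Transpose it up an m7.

Ab6 C6 A4 F#4 Eb3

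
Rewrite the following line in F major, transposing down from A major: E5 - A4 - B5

From A down to F is a major third; apply that to each pitch.
E5 gives C5
A4 gives F4
B5 gives G5

C5 F4 G5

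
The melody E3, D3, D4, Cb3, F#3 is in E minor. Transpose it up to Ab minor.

From E up to Ab is a diminished fourth; apply that to each pitch.
E3 gives Ab3
D3 gives Gb3
D4 gives Gb4
Cb3 gives Fbb3
F#3 gives Bb3

Ab3 Gb3 Gb4 Fbb3 Bb3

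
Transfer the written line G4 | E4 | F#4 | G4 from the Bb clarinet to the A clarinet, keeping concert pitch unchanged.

Ab4 F4 G4 Ab4

First find concert pitch: the Bb clarinet sounds a major second below written, so G4 E4 F#4 G4 sounds F4 D4 E4 F4.
Then write for A clarinet: it sounds a minor third below written, so the part must be a minor third above concert.
F4 → Ab4
D4 → F4
E4 → G4
F4 → Ab4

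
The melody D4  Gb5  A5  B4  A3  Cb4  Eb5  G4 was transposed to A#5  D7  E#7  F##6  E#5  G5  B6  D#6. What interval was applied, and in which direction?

up an augmented twelfth

From D4 to A#5 is 12 letter names — a twelfth of some quality.
D4 to A#5 is 20 semitones, which makes it an augmented twelfth; the second version is higher, so the direction is up.
Checking another pair — G4 → D#6 — gives the same interval.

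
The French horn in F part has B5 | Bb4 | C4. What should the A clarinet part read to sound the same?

First find concert pitch: the French horn in F sounds a perfect fifth below written, so B5 Bb4 C4 sounds E5 Eb4 F3.
Then write for A clarinet: it sounds a minor third below written, so the part must be a minor third above concert.
E5 → G5
Eb4 → Gb4
F3 → Ab3

G5 Gb4 Ab3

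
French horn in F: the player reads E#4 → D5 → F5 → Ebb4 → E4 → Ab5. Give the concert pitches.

Written C4 on the French horn in F sounds as F3, a perfect fifth lower; apply that shift to every note.
E#4 -> A#3
D5 -> G4
F5 -> Bb4
Ebb4 -> Abb3
E4 -> A3
Ab5 -> Db5

A#3 G4 Bb4 Abb3 A3 Db5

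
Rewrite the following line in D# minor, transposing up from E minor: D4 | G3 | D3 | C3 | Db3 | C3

C#5 F#4 C#4 B3 C4 B3

E minor to D# minor up is a major seventh, so every note moves up by that interval.
D4 to C#5
G3 to F#4
D3 to C#4
C3 to B3
Db3 to C4
C3 to B3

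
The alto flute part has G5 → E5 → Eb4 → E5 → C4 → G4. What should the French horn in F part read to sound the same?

First find concert pitch: the alto flute sounds a perfect fourth below written, so G5 E5 Eb4 E5 C4 G4 sounds D5 B4 Bb3 B4 G3 D4.
Then write for French horn in F: it sounds a perfect fifth below written, so the part must be a perfect fifth above concert.
D5 → A5
B4 → F#5
Bb3 → F4
B4 → F#5
G3 → D4
D4 → A4

A5 F#5 F4 F#5 D4 A4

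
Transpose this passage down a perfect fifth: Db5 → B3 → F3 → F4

Gb4 E3 Bb2 Bb3

Db5 to Gb4
B3 to E3
F3 to Bb2
F4 to Bb3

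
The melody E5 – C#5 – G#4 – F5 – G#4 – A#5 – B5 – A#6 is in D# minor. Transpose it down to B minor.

C5 A4 E4 Db5 E4 F#5 G5 F#6

D# minor to B minor down is a major third, so every note moves down by that interval.
E5 gives C5
C#5 gives A4
G#4 gives E4
F5 gives Db5
G#4 gives E4
A#5 gives F#5
B5 gives G5
A#6 gives F#6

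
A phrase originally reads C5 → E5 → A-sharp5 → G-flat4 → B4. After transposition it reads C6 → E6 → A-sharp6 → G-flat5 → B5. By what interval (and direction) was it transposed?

up a perfect octave

From C5 to C6 is 8 letter names — an octave of some quality.
C5 to C6 is 12 semitones, which makes it a perfect octave; the second version is higher, so the direction is up.
Checking another pair — B4 → B5 — gives the same interval.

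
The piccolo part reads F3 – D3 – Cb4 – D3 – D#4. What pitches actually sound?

F4 D4 Cb5 D4 D#5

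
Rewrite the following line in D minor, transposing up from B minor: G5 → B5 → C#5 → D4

Bb5 D6 E5 F4

B minor to D minor up is a minor third, so every note moves up by that interval.
G5 gives Bb5
B5 gives D6
C#5 gives E5
D4 gives F4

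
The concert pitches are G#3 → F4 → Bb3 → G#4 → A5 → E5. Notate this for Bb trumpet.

A#3 G4 C4 A#4 B5 F#5

Written C4 sounds as Bb3 on the Bb trumpet, so concert pitches are written a major second up.
G#3 gives A#3
F4 gives G4
Bb3 gives C4
G#4 gives A#4
A5 gives B5
E5 gives F#5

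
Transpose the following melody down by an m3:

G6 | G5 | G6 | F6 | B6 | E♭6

G6: a third down reaches E, and 3 semitones makes it E6.
A minor third down from G5 gives E5.
A minor third down from G6 gives E6.
F6: a third down reaches D, and 3 semitones makes it D6.
A minor third down from B6 gives G#6.
A minor third down from Eb6 gives C6.

E6 E5 E6 D6 G#6 C6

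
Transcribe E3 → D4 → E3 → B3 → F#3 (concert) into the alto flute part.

A3 G4 A3 E4 B3

Written C4 sounds as G3 on the alto flute, so concert pitches are written a perfect fourth up.
E3 to A3
D4 to G4
E3 to A3
B3 to E4
F#3 to B3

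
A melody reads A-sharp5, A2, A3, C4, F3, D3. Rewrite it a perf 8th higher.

A#6 A3 A4 C5 F4 D4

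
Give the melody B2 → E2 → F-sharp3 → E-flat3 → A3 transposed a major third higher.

D#3 G#2 A#3 G3 C#4

B2 up a major third is D#3.
A major third up from E2 gives G#2.
F#3: a third up reaches A, and 4 semitones makes it A#3.
Eb3: a third up reaches G, and 4 semitones makes it G3.
A major third up from A3 gives C#4.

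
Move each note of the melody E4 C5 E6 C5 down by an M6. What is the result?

E4 becomes G3
C5 becomes Eb4
E6 becomes G5
C5 becomes Eb4

G3 Eb4 G5 Eb4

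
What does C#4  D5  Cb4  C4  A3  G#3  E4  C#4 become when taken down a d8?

C#4 down a diminished octave is C##3.
A diminished octave down from D5 gives D#4.
A diminished octave down from Cb4 gives C3.
A diminished octave down from C4 gives C#3.
A3: an octave down reaches A, and 11 semitones makes it A#2.
G#3 down a diminished octave is G##2.
E4: an octave down reaches E, and 11 semitones makes it E#3.
C#4 down a diminished octave is C##3.

C##3 D#4 C3 C#3 A#2 G##2 E#3 C##3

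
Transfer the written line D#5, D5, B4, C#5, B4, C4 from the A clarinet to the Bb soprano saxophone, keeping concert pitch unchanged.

First find concert pitch: the A clarinet sounds a minor third below written, so D#5 D5 B4 C#5 B4 C4 sounds B#4 B4 G#4 A#4 G#4 A3.
Then write for Bb soprano saxophone: it sounds a major second below written, so the part must be a major second above concert.
B#4 → C##5
B4 → C#5
G#4 → A#4
A#4 → B#4
G#4 → A#4
A3 → B3

C##5 C#5 A#4 B#4 A#4 B3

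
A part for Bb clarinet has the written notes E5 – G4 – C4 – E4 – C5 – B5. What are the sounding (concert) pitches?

Written C4 on the Bb clarinet sounds as Bb3, a major second lower; apply that shift to every note.
E5 → D5
G4 → F4
C4 → Bb3
E4 → D4
C5 → Bb4
B5 → A5

D5 F4 Bb3 D4 Bb4 A5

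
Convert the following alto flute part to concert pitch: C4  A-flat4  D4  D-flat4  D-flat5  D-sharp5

The alto flute sounds a perfect fourth below written, so transpose each written note down a perfect fourth.
C4 → G3
Ab4 → Eb4
D4 → A3
Db4 → Ab3
Db5 → Ab4
D#5 → A#4

G3 Eb4 A3 Ab3 Ab4 A#4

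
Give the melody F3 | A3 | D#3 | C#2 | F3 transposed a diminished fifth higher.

Cb4 Eb4 A3 G2 Cb4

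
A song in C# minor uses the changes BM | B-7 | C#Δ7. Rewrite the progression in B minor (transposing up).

AM A-7 BΔ7

C# minor up to B minor is a minor seventh; each chord root moves by that interval while the quality stays the same.
BM: root B up a minor seventh → A, giving AM.
B-7: root B up a minor seventh → A, giving A-7.
C#Δ7: root C# up a minor seventh → B, giving BΔ7.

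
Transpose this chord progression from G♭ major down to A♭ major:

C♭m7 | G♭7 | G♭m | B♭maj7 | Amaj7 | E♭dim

Dbm7 Ab7 Abm Cmaj7 Bmaj7 Fdim

G♭ major down to A♭ major is a minor seventh; each chord root moves by that interval while the quality stays the same.
C♭m7: root C♭ down a minor seventh → Db, giving Dbm7.
G♭7: root G♭ down a minor seventh → Ab, giving Ab7.
G♭m: root G♭ down a minor seventh → Ab, giving Abm.
B♭maj7: root B♭ down a minor seventh → C, giving Cmaj7.
Amaj7: root A down a minor seventh → B, giving Bmaj7.
E♭dim: root E♭ down a minor seventh → F, giving Fdim.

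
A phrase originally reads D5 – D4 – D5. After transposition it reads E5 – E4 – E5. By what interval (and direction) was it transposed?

up a major second

Take the first pair: D5 → E5. D to E spans 2 letter names, so the interval is some kind of second.
D5 to E5 is 2 semitones, which makes it a major second; the second version is higher, so the direction is up.
Checking another pair — D5 → E5 — gives the same interval.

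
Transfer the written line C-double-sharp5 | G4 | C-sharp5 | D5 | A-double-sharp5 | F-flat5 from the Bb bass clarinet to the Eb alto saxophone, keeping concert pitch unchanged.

G##4 D4 G#4 A4 E##5 Cb5

First find concert pitch: the Bb bass clarinet sounds a major ninth below written, so C-double-sharp5 G4 C-sharp5 D5 A-double-sharp5 F-flat5 sounds B#3 F3 B3 C4 G##4 Ebb4.
Then write for Eb alto saxophone: it sounds a major sixth below written, so the part must be a major sixth above concert.
B#3 → G##4
F3 → D4
B3 → G#4
C4 → A4
G##4 → E##5
Ebb4 → Cb5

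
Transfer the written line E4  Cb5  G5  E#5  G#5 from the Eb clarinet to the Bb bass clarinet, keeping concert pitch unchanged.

A5 Fb6 C7 A#6 C#7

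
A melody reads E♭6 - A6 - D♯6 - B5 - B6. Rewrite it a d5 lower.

A5 D#6 G##5 E#5 E#6

Eb6 gives A5
A6 gives D#6
D#6 gives G##5
B5 gives E#5
B6 gives E#6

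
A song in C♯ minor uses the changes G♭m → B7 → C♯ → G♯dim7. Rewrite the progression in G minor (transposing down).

Dbbm F7 G Ddim7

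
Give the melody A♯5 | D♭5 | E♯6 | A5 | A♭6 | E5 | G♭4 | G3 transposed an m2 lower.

A#5 → G##5
Db5 → C5
E#6 → D##6
A5 → G#5
Ab6 → G6
E5 → D#5
Gb4 → F4
G3 → F#3

G##5 C5 D##6 G#5 G6 D#5 F4 F#3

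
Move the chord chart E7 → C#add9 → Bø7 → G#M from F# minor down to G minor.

F# minor down to G minor is a major seventh; each chord root moves by that interval while the quality stays the same.
E7: root E down a major seventh → F, giving F7.
C#add9: root C# down a major seventh → D, giving Dadd9.
Bø7: root B down a major seventh → C, giving Cø7.
G#M: root G# down a major seventh → A, giving AM.

F7 Dadd9 Cø7 AM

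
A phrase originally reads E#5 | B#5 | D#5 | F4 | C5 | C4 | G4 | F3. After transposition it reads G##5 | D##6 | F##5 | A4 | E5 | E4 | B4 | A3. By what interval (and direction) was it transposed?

up a major third

Take the first pair: E#5 → G##5. E to G spans 3 letter names, so the interval is some kind of third.
E#5 to G##5 is 4 semitones, which makes it a major third; the second version is higher, so the direction is up.
Checking another pair — F3 → A3 — gives the same interval.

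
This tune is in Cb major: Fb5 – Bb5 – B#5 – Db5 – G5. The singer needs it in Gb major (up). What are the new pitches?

From Cb up to Gb is a perfect fifth; apply that to each pitch.
Fb5 to Cb6
Bb5 to F6
B#5 to F##6
Db5 to Ab5
G5 to D6

Cb6 F6 F##6 Ab5 D6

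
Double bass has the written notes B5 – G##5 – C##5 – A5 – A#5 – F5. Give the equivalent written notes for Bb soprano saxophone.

First find concert pitch: the double bass sounds a perfect octave below written, so B5 G##5 C##5 A5 A#5 F5 sounds B4 G##4 C##4 A4 A#4 F4.
Then write for Bb soprano saxophone: it sounds a major second below written, so the part must be a major second above concert.
B4 → C#5
G##4 → A##4
C##4 → D##4
A4 → B4
A#4 → B#4
F4 → G4

C#5 A##4 D##4 B4 B#4 G4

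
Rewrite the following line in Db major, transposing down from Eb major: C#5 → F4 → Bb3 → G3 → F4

B4 Eb4 Ab3 F3 Eb4

Eb major to Db major down is a major second, so every note moves down by that interval.
C#5 -> B4
F4 -> Eb4
Bb3 -> Ab3
G3 -> F3
F4 -> Eb4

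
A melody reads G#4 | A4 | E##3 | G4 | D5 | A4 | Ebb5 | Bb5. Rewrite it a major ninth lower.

G#4 down a major ninth is F#3.
A4 down a major ninth is G3.
E##3: a ninth down reaches D, and 14 semitones makes it D##2.
A major ninth down from G4 gives F3.
D5: a ninth down reaches C, and 14 semitones makes it C4.
A major ninth down from A4 gives G3.
A major ninth down from Ebb5 gives Dbb4.
Bb5 down a major ninth is Ab4.

F#3 G3 D##2 F3 C4 G3 Dbb4 Ab4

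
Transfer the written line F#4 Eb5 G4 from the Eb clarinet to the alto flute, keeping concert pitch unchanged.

D5 Cb6 Eb5

First find concert pitch: the Eb clarinet sounds a minor third above written, so F#4 Eb5 G4 sounds A4 Gb5 Bb4.
Then write for alto flute: it sounds a perfect fourth below written, so the part must be a perfect fourth above concert.
A4 → D5
Gb5 → Cb6
Bb4 → Eb5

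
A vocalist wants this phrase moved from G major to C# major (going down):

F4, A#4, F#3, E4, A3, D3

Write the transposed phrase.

From G down to C# is a diminished fifth; apply that to each pitch.
F4 to B3
A#4 to D##4
F#3 to B#2
E4 to A#3
A3 to D#3
D3 to G#2

B3 D##4 B#2 A#3 D#3 G#2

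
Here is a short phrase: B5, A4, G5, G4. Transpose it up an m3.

D6 C5 Bb5 Bb4

B5: a third up reaches D, and 3 semitones makes it D6.
A minor third up from A4 gives C5.
A minor third up from G5 gives Bb5.
G4 up a minor third is Bb4.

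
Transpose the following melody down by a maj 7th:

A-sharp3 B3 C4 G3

B2 C3 Db3 Ab2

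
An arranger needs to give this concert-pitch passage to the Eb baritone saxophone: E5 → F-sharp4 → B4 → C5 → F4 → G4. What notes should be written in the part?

Written C4 sounds as Eb2 on the Eb baritone saxophone, so concert pitches are written a major thirteenth up.
E5 -> C#7
F#4 -> D#6
B4 -> G#6
C5 -> A6
F4 -> D6
G4 -> E6

C#7 D#6 G#6 A6 D6 E6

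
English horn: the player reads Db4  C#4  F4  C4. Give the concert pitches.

Gb3 F#3 Bb3 F3

Written C4 on the English horn sounds as F3, a perfect fifth lower; apply that shift to every note.
Db4 → Gb3
C#4 → F#3
F4 → Bb3
C4 → F3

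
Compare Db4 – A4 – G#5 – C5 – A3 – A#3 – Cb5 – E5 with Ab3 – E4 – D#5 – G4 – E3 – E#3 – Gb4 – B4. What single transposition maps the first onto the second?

down a perfect fourth

Take the first pair: Db4 → Ab3. D to A spans 4 letter names, so the interval is some kind of fourth.
Ab3 to Db4 is 5 semitones, which makes it a perfect fourth; the second version is lower, so the direction is down.
Checking another pair — E5 → B4 — gives the same interval.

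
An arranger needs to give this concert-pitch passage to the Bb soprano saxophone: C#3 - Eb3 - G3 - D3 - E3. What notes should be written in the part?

D#3 F3 A3 E3 F#3

Written C4 sounds as Bb3 on the Bb soprano saxophone, so concert pitches are written a major second up.
C#3 gives D#3
Eb3 gives F3
G3 gives A3
D3 gives E3
E3 gives F#3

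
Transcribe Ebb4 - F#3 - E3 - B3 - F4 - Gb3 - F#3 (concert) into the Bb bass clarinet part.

Written C4 sounds as Bb2 on the Bb bass clarinet, so concert pitches are written a major ninth up.
Ebb4 gives Fb5
F#3 gives G#4
E3 gives F#4
B3 gives C#5
F4 gives G5
Gb3 gives Ab4
F#3 gives G#4

Fb5 G#4 F#4 C#5 G5 Ab4 G#4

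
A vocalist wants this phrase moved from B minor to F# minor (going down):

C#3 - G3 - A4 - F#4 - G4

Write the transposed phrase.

G#2 D3 E4 C#4 D4

From B down to F# is a perfect fourth; apply that to each pitch.
C#3 to G#2
G3 to D3
A4 to E4
F#4 to C#4
G4 to D4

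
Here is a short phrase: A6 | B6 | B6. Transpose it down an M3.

F6 G6 G6

A6 gives F6
B6 gives G6
B6 gives G6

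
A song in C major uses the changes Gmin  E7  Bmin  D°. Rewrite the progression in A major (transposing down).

Emin C#7 G#min B°

C major down to A major is a minor third; each chord root moves by that interval while the quality stays the same.
Gmin: root G down a minor third → E, giving Emin.
E7: root E down a minor third → C#, giving C#7.
Bmin: root B down a minor third → G#, giving G#min.
D°: root D down a minor third → B, giving B°.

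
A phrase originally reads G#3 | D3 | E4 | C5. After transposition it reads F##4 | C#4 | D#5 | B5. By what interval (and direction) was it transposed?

up a major seventh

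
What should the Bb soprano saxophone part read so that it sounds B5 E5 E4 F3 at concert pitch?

C#6 F#5 F#4 G3

Written C4 sounds as Bb3 on the Bb soprano saxophone, so concert pitches are written a major second up.
B5 gives C#6
E5 gives F#5
E4 gives F#4
F3 gives G3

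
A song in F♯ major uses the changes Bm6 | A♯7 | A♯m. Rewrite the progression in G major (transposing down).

Cm6 B7 Bm

F♯ major down to G major is a major seventh; each chord root moves by that interval while the quality stays the same.
Bm6: root B down a major seventh → C, giving Cm6.
A♯7: root A♯ down a major seventh → B, giving B7.
A♯m: root A♯ down a major seventh → B, giving Bm.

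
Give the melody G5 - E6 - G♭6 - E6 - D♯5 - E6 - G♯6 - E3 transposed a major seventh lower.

G5 becomes Ab4
E6 becomes F5
Gb6 becomes Abb5
E6 becomes F5
D#5 becomes E4
E6 becomes F5
G#6 becomes A5
E3 becomes F2

Ab4 F5 Abb5 F5 E4 F5 A5 F2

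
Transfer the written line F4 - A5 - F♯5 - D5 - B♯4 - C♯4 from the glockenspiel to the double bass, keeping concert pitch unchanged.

First find concert pitch: the glockenspiel sounds a perfect fifteenth above written, so F4 A5 F♯5 D5 B♯4 C♯4 sounds F6 A7 F#7 D7 B#6 C#6.
Then write for double bass: it sounds a perfect octave below written, so the part must be a perfect octave above concert.
F6 → F7
A7 → A8
F#7 → F#8
D7 → D8
B#6 → B#7
C#6 → C#7

F7 A8 F#8 D8 B#7 C#7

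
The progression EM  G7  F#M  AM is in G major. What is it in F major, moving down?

DM F7 EM GM

G major down to F major is a major second; each chord root moves by that interval while the quality stays the same.
EM: root E down a major second → D, giving DM.
G7: root G down a major second → F, giving F7.
F#M: root F# down a major second → E, giving EM.
AM: root A down a major second → G, giving GM.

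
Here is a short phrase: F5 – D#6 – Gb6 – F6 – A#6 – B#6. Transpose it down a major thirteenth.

Ab3 F#4 Bbb4 Ab4 C#5 D#5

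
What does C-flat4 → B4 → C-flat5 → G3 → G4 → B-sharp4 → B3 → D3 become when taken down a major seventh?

Dbb3 C4 Dbb4 Ab2 Ab3 C#4 C3 Eb2

Cb4: a seventh down reaches D, and 11 semitones makes it Dbb3.
B4: a seventh down reaches C, and 11 semitones makes it C4.
Cb5: a seventh down reaches D, and 11 semitones makes it Dbb4.
G3: a seventh down reaches A, and 11 semitones makes it Ab2.
G4: a seventh down reaches A, and 11 semitones makes it Ab3.
B#4 down a major seventh is C#4.
B3: a seventh down reaches C, and 11 semitones makes it C3.
D3: a seventh down reaches E, and 11 semitones makes it Eb2.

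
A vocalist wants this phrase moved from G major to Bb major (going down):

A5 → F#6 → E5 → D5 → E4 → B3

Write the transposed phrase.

G major to Bb major down is a major sixth, so every note moves down by that interval.
A5 to C5
F#6 to A5
E5 to G4
D5 to F4
E4 to G3
B3 to D3

C5 A5 G4 F4 G3 D3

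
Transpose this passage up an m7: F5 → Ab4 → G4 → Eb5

Eb6 Gb5 F5 Db6

F5 up a minor seventh is Eb6.
Ab4 up a minor seventh is Gb5.
G4: a seventh up reaches F, and 10 semitones makes it F5.
Eb5 up a minor seventh is Db6.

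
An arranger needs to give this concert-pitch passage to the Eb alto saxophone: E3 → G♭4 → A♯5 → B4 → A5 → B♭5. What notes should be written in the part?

C#4 Eb5 F##6 G#5 F#6 G6

Written C4 sounds as Eb3 on the Eb alto saxophone, so concert pitches are written a major sixth up.
E3 becomes C#4
Gb4 becomes Eb5
A#5 becomes F##6
B4 becomes G#5
A5 becomes F#6
Bb5 becomes G6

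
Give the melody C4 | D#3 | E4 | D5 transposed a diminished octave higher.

Cb5 D4 Eb5 Db6

C4: an octave up reaches C, and 11 semitones makes it Cb5.
D#3 up a diminished octave is D4.
E4 up a diminished octave is Eb5.
D5 up a diminished octave is Db6.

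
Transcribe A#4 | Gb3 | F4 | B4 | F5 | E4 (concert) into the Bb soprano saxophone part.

The Bb soprano saxophone sounds a major second below written, so the written part must be a major second above concert — transpose each note up.
A#4 to B#4
Gb3 to Ab3
F4 to G4
B4 to C#5
F5 to G5
E4 to F#4

B#4 Ab3 G4 C#5 G5 F#4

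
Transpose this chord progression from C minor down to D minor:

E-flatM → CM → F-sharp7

FM DM G#7

C minor down to D minor is a minor seventh; each chord root moves by that interval while the quality stays the same.
E-flatM: root E-flat down a minor seventh → F, giving FM.
CM: root C down a minor seventh → D, giving DM.
F-sharp7: root F-sharp down a minor seventh → G#, giving G#7.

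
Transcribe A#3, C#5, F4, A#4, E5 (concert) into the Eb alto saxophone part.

The Eb alto saxophone sounds a major sixth below written, so the written part must be a major sixth above concert — transpose each note up.
A#3 to F##4
C#5 to A#5
F4 to D5
A#4 to F##5
E5 to C#6

F##4 A#5 D5 F##5 C#6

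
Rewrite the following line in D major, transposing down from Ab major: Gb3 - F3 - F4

From Ab down to D is a diminished fifth; apply that to each pitch.
Gb3 becomes C3
F3 becomes B2
F4 becomes B3

C3 B2 B3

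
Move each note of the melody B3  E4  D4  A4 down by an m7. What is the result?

C#3 F#3 E3 B3

A minor seventh down from B3 gives C#3.
E4 down a minor seventh is F#3.
A minor seventh down from D4 gives E3.
A4 down a minor seventh is B3.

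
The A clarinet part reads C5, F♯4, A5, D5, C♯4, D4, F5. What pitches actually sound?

A4 D#4 F#5 B4 A#3 B3 D5

Written C4 on the A clarinet sounds as A3, a minor third lower; apply that shift to every note.
C5 becomes A4
F#4 becomes D#4
A5 becomes F#5
D5 becomes B4
C#4 becomes A#3
D4 becomes B3
F5 becomes D5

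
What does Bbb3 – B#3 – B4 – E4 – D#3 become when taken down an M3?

Gbb3 G#3 G4 C4 B2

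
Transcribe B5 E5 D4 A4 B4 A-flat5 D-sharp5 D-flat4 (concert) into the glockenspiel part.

Written C4 sounds as C6 on the glockenspiel, so concert pitches are written a perfect fifteenth down.
B5 → B3
E5 → E3
D4 → D2
A4 → A2
B4 → B2
Ab5 → Ab3
D#5 → D#3
Db4 → Db2

B3 E3 D2 A2 B2 Ab3 D#3 Db2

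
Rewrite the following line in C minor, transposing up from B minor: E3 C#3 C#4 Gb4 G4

F3 D3 D4 Abb4 Ab4

From B up to C is a minor second; apply that to each pitch.
E3 to F3
C#3 to D3
C#4 to D4
Gb4 to Abb4
G4 to Ab4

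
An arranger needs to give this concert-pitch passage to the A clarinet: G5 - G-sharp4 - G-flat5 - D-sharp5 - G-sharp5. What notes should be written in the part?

Written C4 sounds as A3 on the A clarinet, so concert pitches are written a minor third up.
G5 to Bb5
G#4 to B4
Gb5 to Bbb5
D#5 to F#5
G#5 to B5

Bb5 B4 Bbb5 F#5 B5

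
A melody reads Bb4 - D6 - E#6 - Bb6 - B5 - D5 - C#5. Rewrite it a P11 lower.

F3 A4 B#4 F5 F#4 A3 G#3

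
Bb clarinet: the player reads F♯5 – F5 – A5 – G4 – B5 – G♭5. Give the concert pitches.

The Bb clarinet sounds a major second below written, so transpose each written note down a major second.
F#5 gives E5
F5 gives Eb5
A5 gives G5
G4 gives F4
B5 gives A5
Gb5 gives Fb5

E5 Eb5 G5 F4 A5 Fb5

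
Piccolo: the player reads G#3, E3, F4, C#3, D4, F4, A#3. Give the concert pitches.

The piccolo sounds a perfect octave above written, so transpose each written note up a perfect octave.
G#3 to G#4
E3 to E4
F4 to F5
C#3 to C#4
D4 to D5
F4 to F5
A#3 to A#4

G#4 E4 F5 C#4 D5 F5 A#4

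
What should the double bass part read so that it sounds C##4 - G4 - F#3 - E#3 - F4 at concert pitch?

Written C4 sounds as C3 on the double bass, so concert pitches are written a perfect octave up.
C##4 to C##5
G4 to G5
F#3 to F#4
E#3 to E#4
F4 to F5

C##5 G5 F#4 E#4 F5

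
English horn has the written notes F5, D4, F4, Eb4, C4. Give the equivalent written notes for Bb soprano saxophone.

First find concert pitch: the English horn sounds a perfect fifth below written, so F5 D4 F4 Eb4 C4 sounds Bb4 G3 Bb3 Ab3 F3.
Then write for Bb soprano saxophone: it sounds a major second below written, so the part must be a major second above concert.
Bb4 → C5
G3 → A3
Bb3 → C4
Ab3 → Bb3
F3 → G3

C5 A3 C4 Bb3 G3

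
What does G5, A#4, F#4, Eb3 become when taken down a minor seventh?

A4 B#3 G#3 F2

G5 -> A4
A#4 -> B#3
F#4 -> G#3
Eb3 -> F2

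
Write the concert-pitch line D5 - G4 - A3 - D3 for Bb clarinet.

The Bb clarinet sounds a major second below written, so the written part must be a major second above concert — transpose each note up.
D5 becomes E5
G4 becomes A4
A3 becomes B3
D3 becomes E3

E5 A4 B3 E3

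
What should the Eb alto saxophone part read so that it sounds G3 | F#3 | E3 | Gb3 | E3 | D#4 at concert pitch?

Written C4 sounds as Eb3 on the Eb alto saxophone, so concert pitches are written a major sixth up.
G3 -> E4
F#3 -> D#4
E3 -> C#4
Gb3 -> Eb4
E3 -> C#4
D#4 -> B#4

E4 D#4 C#4 Eb4 C#4 B#4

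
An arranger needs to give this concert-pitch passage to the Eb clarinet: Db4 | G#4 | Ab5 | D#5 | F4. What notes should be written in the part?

Written C4 sounds as Eb4 on the Eb clarinet, so concert pitches are written a minor third down.
Db4 becomes Bb3
G#4 becomes E#4
Ab5 becomes F5
D#5 becomes B#4
F4 becomes D4

Bb3 E#4 F5 B#4 D4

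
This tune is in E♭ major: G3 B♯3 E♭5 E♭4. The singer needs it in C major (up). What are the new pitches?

E4 G##4 C6 C5

From E♭ up to C is a major sixth; apply that to each pitch.
G3 -> E4
B#3 -> G##4
Eb5 -> C6
Eb4 -> C5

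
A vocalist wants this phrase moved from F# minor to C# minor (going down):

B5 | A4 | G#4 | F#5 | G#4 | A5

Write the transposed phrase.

F#5 E4 D#4 C#5 D#4 E5

F# minor to C# minor down is a perfect fourth, so every note moves down by that interval.
B5 to F#5
A4 to E4
G#4 to D#4
F#5 to C#5
G#4 to D#4
A5 to E5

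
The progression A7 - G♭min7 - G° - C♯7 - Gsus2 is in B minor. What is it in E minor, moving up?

D7 Cbmin7 C° F#7 Csus2

B minor up to E minor is a perfect fourth; each chord root moves by that interval while the quality stays the same.
A7: root A up a perfect fourth → D, giving D7.
G♭min7: root G♭ up a perfect fourth → Cb, giving Cbmin7.
G°: root G up a perfect fourth → C, giving C°.
C♯7: root C♯ up a perfect fourth → F#, giving F#7.
Gsus2: root G up a perfect fourth → C, giving Csus2.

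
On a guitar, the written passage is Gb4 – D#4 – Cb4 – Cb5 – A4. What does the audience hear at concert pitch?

Written C4 on the guitar sounds as C3, a perfect octave lower; apply that shift to every note.
Gb4 to Gb3
D#4 to D#3
Cb4 to Cb3
Cb5 to Cb4
A4 to A3

Gb3 D#3 Cb3 Cb4 A3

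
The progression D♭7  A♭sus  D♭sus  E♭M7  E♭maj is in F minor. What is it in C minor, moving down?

Ab7 Ebsus Absus BbM7 Bbmaj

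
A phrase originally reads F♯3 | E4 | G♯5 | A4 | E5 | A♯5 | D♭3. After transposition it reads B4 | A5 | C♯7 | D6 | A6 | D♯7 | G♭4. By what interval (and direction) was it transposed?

Take the first pair: F#3 → B4. F to B spans 11 letter names, so the interval is some kind of eleventh.
F#3 to B4 is 17 semitones, which makes it a perfect eleventh; the second version is higher, so the direction is up.
Checking another pair — Db3 → Gb4 — gives the same interval.

up a perfect eleventh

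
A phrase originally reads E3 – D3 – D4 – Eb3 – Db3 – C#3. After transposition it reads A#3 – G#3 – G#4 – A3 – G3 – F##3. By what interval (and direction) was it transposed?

up an augmented fourth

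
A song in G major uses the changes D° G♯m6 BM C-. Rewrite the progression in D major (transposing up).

A° D#m6 F#M G-

G major up to D major is a perfect fifth; each chord root moves by that interval while the quality stays the same.
D°: root D up a perfect fifth → A, giving A°.
G♯m6: root G♯ up a perfect fifth → D#, giving D#m6.
BM: root B up a perfect fifth → F#, giving F#M.
C-: root C up a perfect fifth → G, giving G-.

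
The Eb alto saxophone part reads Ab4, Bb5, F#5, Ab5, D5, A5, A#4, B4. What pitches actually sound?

The Eb alto saxophone sounds a major sixth below written, so transpose each written note down a major sixth.
Ab4 to Cb4
Bb5 to Db5
F#5 to A4
Ab5 to Cb5
D5 to F4
A5 to C5
A#4 to C#4
B4 to D4

Cb4 Db5 A4 Cb5 F4 C5 C#4 D4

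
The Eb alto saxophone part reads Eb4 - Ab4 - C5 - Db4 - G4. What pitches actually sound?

Gb3 Cb4 Eb4 Fb3 Bb3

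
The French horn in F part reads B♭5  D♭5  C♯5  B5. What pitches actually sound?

Eb5 Gb4 F#4 E5

The French horn in F sounds a perfect fifth below written, so transpose each written note down a perfect fifth.
Bb5 becomes Eb5
Db5 becomes Gb4
C#5 becomes F#4
B5 becomes E5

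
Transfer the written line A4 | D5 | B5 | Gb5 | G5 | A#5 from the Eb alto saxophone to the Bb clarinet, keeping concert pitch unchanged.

First find concert pitch: the Eb alto saxophone sounds a major sixth below written, so A4 D5 B5 Gb5 G5 A#5 sounds C4 F4 D5 Bbb4 Bb4 C#5.
Then write for Bb clarinet: it sounds a major second below written, so the part must be a major second above concert.
C4 → D4
F4 → G4
D5 → E5
Bbb4 → Cb5
Bb4 → C5
C#5 → D#5

D4 G4 E5 Cb5 C5 D#5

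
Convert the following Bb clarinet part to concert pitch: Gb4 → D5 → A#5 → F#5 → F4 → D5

Written C4 on the Bb clarinet sounds as Bb3, a major second lower; apply that shift to every note.
Gb4 becomes Fb4
D5 becomes C5
A#5 becomes G#5
F#5 becomes E5
F4 becomes Eb4
D5 becomes C5

Fb4 C5 G#5 E5 Eb4 C5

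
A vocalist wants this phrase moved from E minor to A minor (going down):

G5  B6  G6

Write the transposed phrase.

C5 E6 C6

E minor to A minor down is a perfect fifth, so every note moves down by that interval.
G5 → C5
B6 → E6
G6 → C6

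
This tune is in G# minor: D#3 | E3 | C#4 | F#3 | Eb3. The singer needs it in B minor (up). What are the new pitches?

F#3 G3 E4 A3 Gb3

From G# up to B is a minor third; apply that to each pitch.
D#3 gives F#3
E3 gives G3
C#4 gives E4
F#3 gives A3
Eb3 gives Gb3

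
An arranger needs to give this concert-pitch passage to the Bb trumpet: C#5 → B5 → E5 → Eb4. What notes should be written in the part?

D#5 C#6 F#5 F4

The Bb trumpet sounds a major second below written, so the written part must be a major second above concert — transpose each note up.
C#5 to D#5
B5 to C#6
E5 to F#5
Eb4 to F4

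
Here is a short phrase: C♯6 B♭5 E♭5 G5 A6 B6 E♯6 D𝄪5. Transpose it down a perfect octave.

C#5 Bb4 Eb4 G4 A5 B5 E#5 D##4

C#6 to C#5
Bb5 to Bb4
Eb5 to Eb4
G5 to G4
A6 to A5
B6 to B5
E#6 to E#5
D##5 to D##4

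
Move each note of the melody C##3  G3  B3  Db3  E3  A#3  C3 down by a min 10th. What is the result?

A minor tenth down from C##3 gives A##1.
G3 down a minor tenth is E2.
B3: a tenth down reaches G, and 15 semitones makes it G#2.
Db3 down a minor tenth is Bb1.
A minor tenth down from E3 gives C#2.
A#3 down a minor tenth is F##2.
A minor tenth down from C3 gives A1.

A##1 E2 G#2 Bb1 C#2 F##2 A1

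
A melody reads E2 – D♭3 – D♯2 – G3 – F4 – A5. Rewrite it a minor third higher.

G2 Fb3 F#2 Bb3 Ab4 C6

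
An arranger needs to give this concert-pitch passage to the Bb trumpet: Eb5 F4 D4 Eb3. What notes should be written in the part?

F5 G4 E4 F3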